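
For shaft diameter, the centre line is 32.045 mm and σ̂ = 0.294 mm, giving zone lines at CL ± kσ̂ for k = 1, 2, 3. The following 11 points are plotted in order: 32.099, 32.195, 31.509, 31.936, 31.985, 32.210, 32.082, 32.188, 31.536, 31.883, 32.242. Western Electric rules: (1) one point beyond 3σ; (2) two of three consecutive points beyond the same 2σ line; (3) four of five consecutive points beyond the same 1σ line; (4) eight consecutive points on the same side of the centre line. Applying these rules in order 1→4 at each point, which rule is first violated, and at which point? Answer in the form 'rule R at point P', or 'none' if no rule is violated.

Zone of each point (C = within 1σ̂, B = 1σ̂–2σ̂, A = 2σ̂–3σ̂, * = beyond 3σ̂; sign = side of CL): 1:+C, 2:+C, 3:-B, 4:-C, 5:-C, 6:+C, 7:+C, 8:+C, 9:-B, 10:-C, 11:+C
No rule fires across all 11 points.

none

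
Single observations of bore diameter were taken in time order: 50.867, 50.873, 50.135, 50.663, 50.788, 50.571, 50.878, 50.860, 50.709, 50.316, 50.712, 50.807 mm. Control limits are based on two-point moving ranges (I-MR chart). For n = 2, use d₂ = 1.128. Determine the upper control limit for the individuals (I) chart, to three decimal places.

X̄ = (50.867 + 50.873 + 50.135 + 50.663 + 50.788 + 50.571 + 50.878 + 50.860 + 50.709 + 50.316 + 50.712 + 50.807) / 12 = 50.6816
Moving ranges: 0.006, 0.738, 0.528, 0.125, 0.217, 0.307, 0.018, 0.151, 0.393, 0.396, 0.095; M̄R̄ = 2.9740 / 11 = 0.2704
UCL = X̄ + 3·M̄R̄/d₂ = 50.6816 + 3 × 0.2704 / 1.128 = 51.4006

51.401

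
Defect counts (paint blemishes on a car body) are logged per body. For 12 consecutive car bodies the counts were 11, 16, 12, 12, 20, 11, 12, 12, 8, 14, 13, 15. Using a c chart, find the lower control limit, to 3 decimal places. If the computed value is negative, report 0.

2.183

c̄ = (11 + 16 + 12 + 12 + 20 + 11 + 12 + 12 + 8 + 14 + 13 + 15) / 12 = 156 / 12 = 13.0000
LCL = c̄ − 3√c̄ = 13.0000 − 3 × 3.6056 = 2.1833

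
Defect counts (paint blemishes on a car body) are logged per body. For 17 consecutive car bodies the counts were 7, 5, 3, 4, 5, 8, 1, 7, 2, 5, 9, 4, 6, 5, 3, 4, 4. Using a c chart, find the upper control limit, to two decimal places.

11.41

c̄ = (7 + 5 + 3 + 4 + 5 + 8 + 1 + 7 + 2 + 5 + 9 + 4 + 6 + 5 + 3 + 4 + 4) / 17 = 82 / 17 = 4.8235
UCL = c̄ + 3√c̄ = 4.8235 + 3 × √4.8235 = 4.8235 + 3 × 2.1963 = 11.4123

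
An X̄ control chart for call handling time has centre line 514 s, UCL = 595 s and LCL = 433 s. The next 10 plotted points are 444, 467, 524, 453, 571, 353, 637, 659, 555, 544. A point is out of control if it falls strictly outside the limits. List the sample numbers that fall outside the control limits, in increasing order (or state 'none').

Compare each point to [433, 595]: sample 6 = 353 < LCL; sample 7 = 637 > UCL; sample 8 = 659 > UCL.

6, 7, 8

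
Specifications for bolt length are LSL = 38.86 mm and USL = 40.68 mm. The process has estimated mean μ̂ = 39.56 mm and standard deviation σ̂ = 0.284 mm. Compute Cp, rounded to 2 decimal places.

1.07

Cp = (USL − LSL) / (6σ̂) = (40.68 − 38.86) / (6 × 0.284) = 1.8200 / 1.7040 = 1.0681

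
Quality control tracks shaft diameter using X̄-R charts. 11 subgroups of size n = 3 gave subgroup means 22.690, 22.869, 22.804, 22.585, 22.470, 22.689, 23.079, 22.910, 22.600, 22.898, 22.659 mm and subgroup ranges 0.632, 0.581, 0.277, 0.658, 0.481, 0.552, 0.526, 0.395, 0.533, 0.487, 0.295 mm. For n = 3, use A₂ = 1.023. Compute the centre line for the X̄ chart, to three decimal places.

22.750

X̄̄ = (22.690 + 22.869 + 22.804 + 22.585 + 22.470 + 22.689 + 23.079 + 22.910 + 22.600 + 22.898 + 22.659) / 11 = 250.2530 / 11 = 22.7503
CL = X̄̄ = 22.7503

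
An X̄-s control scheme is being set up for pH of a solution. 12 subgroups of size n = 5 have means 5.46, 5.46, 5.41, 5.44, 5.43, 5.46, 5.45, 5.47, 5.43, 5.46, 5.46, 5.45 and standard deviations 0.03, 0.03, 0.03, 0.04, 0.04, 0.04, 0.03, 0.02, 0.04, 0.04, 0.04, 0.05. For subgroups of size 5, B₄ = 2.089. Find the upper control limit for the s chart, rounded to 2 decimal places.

s̄ = (0.03 + 0.03 + 0.03 + 0.04 + 0.04 + 0.04 + 0.03 + 0.02 + 0.04 + 0.04 + 0.04 + 0.05) / 12 = 0.0358
UCL_s = B₄·s̄ = 2.089 × 0.0358 = 0.0749

0.07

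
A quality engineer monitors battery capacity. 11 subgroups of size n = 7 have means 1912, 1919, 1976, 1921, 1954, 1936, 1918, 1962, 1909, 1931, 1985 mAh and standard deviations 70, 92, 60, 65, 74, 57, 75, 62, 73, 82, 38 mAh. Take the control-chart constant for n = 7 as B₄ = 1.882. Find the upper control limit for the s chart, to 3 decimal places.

127.976

s̄ = (70 + 92 + 60 + 65 + 74 + 57 + 75 + 62 + 73 + 82 + 38) / 11 = 68.0000
UCL_s = B₄·s̄ = 1.882 × 68.0000 = 127.9760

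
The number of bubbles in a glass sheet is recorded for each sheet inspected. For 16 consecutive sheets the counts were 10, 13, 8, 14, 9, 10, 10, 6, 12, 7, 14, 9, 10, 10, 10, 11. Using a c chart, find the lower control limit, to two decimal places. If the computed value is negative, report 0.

0.61

c̄ = (10 + 13 + 8 + 14 + 9 + 10 + 10 + 6 + 12 + 7 + 14 + 9 + 10 + 10 + 10 + 11) / 16 = 163 / 16 = 10.1875
LCL = c̄ − 3√c̄ = 10.1875 − 3 × 3.1918 = 0.6121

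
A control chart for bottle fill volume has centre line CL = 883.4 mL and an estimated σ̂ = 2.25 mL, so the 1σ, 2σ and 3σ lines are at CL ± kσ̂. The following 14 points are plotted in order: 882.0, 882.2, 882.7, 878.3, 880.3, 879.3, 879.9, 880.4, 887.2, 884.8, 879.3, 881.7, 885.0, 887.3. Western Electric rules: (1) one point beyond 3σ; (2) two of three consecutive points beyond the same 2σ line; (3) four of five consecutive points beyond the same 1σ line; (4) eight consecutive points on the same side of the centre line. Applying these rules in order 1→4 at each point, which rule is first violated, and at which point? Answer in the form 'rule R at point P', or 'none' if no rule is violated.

Zone of each point (C = within 1σ̂, B = 1σ̂–2σ̂, A = 2σ̂–3σ̂, * = beyond 3σ̂; sign = side of CL): 1:-C, 2:-C, 3:-C, 4:-A, 5:-B, 6:-B, 7:-B, 8:-B, 9:+B, 10:+C, 11:-B, 12:-C, 13:+C, 14:+B
Rule 3 (four of five consecutive points beyond the same 1σ limit) is satisfied at point 7.

rule 3 at point 7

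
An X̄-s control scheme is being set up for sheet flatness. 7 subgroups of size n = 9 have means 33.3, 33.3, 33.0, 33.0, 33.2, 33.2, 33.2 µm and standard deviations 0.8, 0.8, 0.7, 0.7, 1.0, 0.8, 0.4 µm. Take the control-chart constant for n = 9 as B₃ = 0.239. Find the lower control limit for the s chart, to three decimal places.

s̄ = (0.8 + 0.8 + 0.7 + 0.7 + 1.0 + 0.8 + 0.4) / 7 = 0.7429
LCL_s = B₃·s̄ = 0.239 × 0.7429 = 0.1775

0.178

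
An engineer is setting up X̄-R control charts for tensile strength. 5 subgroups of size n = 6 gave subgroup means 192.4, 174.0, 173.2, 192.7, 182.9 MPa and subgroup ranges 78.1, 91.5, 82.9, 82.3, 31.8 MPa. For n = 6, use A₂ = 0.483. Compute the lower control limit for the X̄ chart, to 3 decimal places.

X̄̄ = (192.4 + 174.0 + 173.2 + 192.7 + 182.9) / 5 = 915.2000 / 5 = 183.0400
R̄ = (78.1 + 91.5 + 82.9 + 82.3 + 31.8) / 5 = 366.6000 / 5 = 73.3200
LCL = X̄̄ − A₂·R̄ = 183.0400 − 0.483 × 73.3200 = 147.6264

147.626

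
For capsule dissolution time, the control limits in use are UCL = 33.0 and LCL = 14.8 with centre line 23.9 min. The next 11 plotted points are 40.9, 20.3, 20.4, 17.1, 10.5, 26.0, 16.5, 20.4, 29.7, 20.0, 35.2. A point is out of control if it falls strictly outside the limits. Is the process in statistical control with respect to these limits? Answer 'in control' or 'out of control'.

out of control

Compare each point to [14.8, 33.0]: sample 1 = 40.9 > UCL; sample 5 = 10.5 < LCL; sample 11 = 35.2 > UCL.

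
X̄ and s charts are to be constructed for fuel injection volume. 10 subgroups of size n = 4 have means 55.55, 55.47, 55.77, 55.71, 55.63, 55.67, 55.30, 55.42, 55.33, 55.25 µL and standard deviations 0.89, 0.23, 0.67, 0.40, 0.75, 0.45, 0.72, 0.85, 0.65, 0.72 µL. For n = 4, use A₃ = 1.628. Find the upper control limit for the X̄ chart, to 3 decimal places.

56.541

X̄̄ = (55.55 + 55.47 + 55.77 + 55.71 + 55.63 + 55.67 + 55.30 + 55.42 + 55.33 + 55.25) / 10 = 55.5100
s̄ = (0.89 + 0.23 + 0.67 + 0.40 + 0.75 + 0.45 + 0.72 + 0.85 + 0.65 + 0.72) / 10 = 0.6330
UCL = X̄̄ + A₃·s̄ = 55.5100 + 1.628 × 0.6330 = 56.5405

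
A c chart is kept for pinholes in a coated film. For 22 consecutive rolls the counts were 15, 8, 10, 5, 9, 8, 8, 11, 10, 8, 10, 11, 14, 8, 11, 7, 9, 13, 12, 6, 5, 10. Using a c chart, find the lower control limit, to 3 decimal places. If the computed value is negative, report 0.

c̄ = (15 + 8 + 10 + 5 + 9 + 8 + 8 + 11 + 10 + 8 + 10 + 11 + 14 + 8 + 11 + 7 + 9 + 13 + 12 + 6 + 5 + 10) / 22 = 208 / 22 = 9.4545
LCL = c̄ − 3√c̄ = 9.4545 − 3 × 3.0748 = 0.2301

0.230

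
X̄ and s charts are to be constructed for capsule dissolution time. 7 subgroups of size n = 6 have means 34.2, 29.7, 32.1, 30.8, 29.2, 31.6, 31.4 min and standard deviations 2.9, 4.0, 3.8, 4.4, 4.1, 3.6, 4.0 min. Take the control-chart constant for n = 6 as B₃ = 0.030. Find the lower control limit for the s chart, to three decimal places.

s̄ = (2.9 + 4.0 + 3.8 + 4.4 + 4.1 + 3.6 + 4.0) / 7 = 3.8286
LCL_s = B₃·s̄ = 0.030 × 3.8286 = 0.1149

0.115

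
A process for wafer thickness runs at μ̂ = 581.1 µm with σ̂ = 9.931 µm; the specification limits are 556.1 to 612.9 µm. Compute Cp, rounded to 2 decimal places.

Cp = (USL − LSL) / (6σ̂) = (612.9 − 556.1) / (6 × 9.931) = 56.8000 / 59.5860 = 0.9532

0.95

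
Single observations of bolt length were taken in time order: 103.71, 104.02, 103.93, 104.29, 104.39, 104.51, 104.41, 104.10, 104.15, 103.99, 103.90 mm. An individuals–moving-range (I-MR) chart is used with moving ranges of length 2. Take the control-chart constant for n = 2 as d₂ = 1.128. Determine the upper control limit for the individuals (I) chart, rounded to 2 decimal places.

104.58

X̄ = (103.71 + 104.02 + 103.93 + 104.29 + 104.39 + 104.51 + 104.41 + 104.10 + 104.15 + 103.99 + 103.90) / 11 = 104.1273
Moving ranges: 0.31, 0.09, 0.36, 0.10, 0.12, 0.10, 0.31, 0.05, 0.16, 0.09; M̄R̄ = 1.6900 / 10 = 0.1690
UCL = X̄ + 3·M̄R̄/d₂ = 104.1273 + 3 × 0.1690 / 1.128 = 104.5767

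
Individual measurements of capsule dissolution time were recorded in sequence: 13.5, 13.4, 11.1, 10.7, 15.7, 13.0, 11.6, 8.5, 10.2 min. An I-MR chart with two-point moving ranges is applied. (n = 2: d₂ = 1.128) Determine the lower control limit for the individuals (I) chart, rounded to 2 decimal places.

X̄ = (13.5 + 13.4 + 11.1 + 10.7 + 15.7 + 13.0 + 11.6 + 8.5 + 10.2) / 9 = 11.9667
Moving ranges: 0.1, 2.3, 0.4, 5.0, 2.7, 1.4, 3.1, 1.7; M̄R̄ = 16.7000 / 8 = 2.0875
LCL = X̄ − 3·M̄R̄/d₂ = 11.9667 − 3 × 2.0875 / 1.128 = 6.4148

6.41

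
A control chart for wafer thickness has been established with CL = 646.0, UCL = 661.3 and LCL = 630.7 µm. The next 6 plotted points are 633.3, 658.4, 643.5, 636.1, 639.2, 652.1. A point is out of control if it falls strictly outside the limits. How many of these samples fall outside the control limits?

All 6 points lie within [630.7, 661.3].

0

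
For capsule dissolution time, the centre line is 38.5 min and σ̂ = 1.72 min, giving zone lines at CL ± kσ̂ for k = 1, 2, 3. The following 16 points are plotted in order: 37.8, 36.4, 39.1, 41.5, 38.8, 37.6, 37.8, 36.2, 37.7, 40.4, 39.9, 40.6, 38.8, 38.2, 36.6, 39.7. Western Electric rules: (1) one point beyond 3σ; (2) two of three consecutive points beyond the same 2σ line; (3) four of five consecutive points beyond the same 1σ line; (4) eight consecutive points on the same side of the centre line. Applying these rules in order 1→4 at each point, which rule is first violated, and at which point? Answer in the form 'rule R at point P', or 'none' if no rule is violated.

none

Zone of each point (C = within 1σ̂, B = 1σ̂–2σ̂, A = 2σ̂–3σ̂, * = beyond 3σ̂; sign = side of CL): 1:-C, 2:-B, 3:+C, 4:+B, 5:+C, 6:-C, 7:-C, 8:-B, 9:-C, 10:+B, 11:+C, 12:+B, 13:+C, 14:-C, 15:-B, 16:+C
No rule fires across all 16 points.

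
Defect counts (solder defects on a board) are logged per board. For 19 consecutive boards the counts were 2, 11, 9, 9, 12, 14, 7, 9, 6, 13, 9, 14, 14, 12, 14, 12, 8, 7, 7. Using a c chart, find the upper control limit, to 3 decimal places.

c̄ = (2 + 11 + 9 + 9 + 12 + 14 + 7 + 9 + 6 + 13 + 9 + 14 + 14 + 12 + 14 + 12 + 8 + 7 + 7) / 19 = 189 / 19 = 9.9474
UCL = c̄ + 3√c̄ = 9.9474 + 3 × √9.9474 = 9.9474 + 3 × 3.1539 = 19.4092

19.409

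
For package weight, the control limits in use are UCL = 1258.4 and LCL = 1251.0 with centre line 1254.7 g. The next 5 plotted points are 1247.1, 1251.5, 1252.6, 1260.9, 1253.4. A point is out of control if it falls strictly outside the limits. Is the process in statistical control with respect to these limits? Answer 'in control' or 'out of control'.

Compare each point to [1251.0, 1258.4]: sample 1 = 1247.1 < LCL; sample 4 = 1260.9 > UCL.

out of control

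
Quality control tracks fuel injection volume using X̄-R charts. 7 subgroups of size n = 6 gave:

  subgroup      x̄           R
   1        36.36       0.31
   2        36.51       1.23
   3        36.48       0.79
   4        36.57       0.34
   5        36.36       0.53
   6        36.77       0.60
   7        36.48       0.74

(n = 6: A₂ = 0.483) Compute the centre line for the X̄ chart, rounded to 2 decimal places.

X̄̄ = (36.36 + 36.51 + 36.48 + 36.57 + 36.36 + 36.77 + 36.48) / 7 = 255.5300 / 7 = 36.5043
CL = X̄̄ = 36.5043

36.50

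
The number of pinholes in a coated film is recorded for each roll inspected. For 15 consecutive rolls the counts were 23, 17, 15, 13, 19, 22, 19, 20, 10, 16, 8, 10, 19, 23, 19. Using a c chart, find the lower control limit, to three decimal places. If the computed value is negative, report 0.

c̄ = (23 + 17 + 15 + 13 + 19 + 22 + 19 + 20 + 10 + 16 + 8 + 10 + 19 + 23 + 19) / 15 = 253 / 15 = 16.8667
LCL = c̄ − 3√c̄ = 16.8667 − 3 × 4.1069 = 4.5460

4.546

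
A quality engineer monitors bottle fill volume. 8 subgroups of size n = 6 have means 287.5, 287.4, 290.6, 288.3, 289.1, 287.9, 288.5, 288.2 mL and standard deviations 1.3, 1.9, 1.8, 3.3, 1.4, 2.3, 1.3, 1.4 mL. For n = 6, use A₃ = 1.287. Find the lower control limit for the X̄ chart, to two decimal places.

X̄̄ = (287.5 + 287.4 + 290.6 + 288.3 + 289.1 + 287.9 + 288.5 + 288.2) / 8 = 288.4375
s̄ = (1.3 + 1.9 + 1.8 + 3.3 + 1.4 + 2.3 + 1.3 + 1.4) / 8 = 1.8375
LCL = X̄̄ − A₃·s̄ = 288.4375 − 1.287 × 1.8375 = 286.0726

286.07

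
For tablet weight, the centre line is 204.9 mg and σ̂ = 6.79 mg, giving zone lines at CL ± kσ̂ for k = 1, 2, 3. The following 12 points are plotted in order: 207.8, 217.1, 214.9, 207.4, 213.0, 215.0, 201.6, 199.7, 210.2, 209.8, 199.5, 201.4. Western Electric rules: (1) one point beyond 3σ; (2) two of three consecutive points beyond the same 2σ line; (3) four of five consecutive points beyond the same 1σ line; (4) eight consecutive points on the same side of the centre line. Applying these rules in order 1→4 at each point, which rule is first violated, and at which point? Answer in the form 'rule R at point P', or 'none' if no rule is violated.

Zone of each point (C = within 1σ̂, B = 1σ̂–2σ̂, A = 2σ̂–3σ̂, * = beyond 3σ̂; sign = side of CL): 1:+C, 2:+B, 3:+B, 4:+C, 5:+B, 6:+B, 7:-C, 8:-C, 9:+C, 10:+C, 11:-C, 12:-C
Rule 3 (four of five consecutive points beyond the same 1σ limit) is satisfied at point 6.

rule 3 at point 6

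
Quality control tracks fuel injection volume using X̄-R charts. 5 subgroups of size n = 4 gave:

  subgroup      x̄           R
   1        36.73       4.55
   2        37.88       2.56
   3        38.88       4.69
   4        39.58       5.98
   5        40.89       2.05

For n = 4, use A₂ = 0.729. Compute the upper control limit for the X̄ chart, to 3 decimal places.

41.683

X̄̄ = (36.73 + 37.88 + 38.88 + 39.58 + 40.89) / 5 = 193.9600 / 5 = 38.7920
R̄ = (4.55 + 2.56 + 4.69 + 5.98 + 2.05) / 5 = 19.8300 / 5 = 3.9660
UCL = X̄̄ + A₂·R̄ = 38.7920 + 0.729 × 3.9660 = 41.6832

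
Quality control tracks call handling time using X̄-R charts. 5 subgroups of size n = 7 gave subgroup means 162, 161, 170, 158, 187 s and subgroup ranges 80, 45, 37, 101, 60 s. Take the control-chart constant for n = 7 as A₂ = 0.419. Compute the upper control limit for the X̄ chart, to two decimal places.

194.67

X̄̄ = (162 + 161 + 170 + 158 + 187) / 5 = 838.0000 / 5 = 167.6000
R̄ = (80 + 45 + 37 + 101 + 60) / 5 = 323.0000 / 5 = 64.6000
UCL = X̄̄ + A₂·R̄ = 167.6000 + 0.419 × 64.6000 = 194.6674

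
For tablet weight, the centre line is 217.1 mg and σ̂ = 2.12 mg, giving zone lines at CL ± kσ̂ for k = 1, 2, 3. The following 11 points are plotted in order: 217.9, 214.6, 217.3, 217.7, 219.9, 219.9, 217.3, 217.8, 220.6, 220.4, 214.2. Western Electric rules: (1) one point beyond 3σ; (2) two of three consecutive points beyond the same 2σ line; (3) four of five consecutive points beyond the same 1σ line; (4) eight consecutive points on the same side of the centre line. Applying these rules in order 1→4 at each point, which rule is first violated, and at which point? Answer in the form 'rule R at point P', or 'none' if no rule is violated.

rule 4 at point 10

Zone of each point (C = within 1σ̂, B = 1σ̂–2σ̂, A = 2σ̂–3σ̂, * = beyond 3σ̂; sign = side of CL): 1:+C, 2:-B, 3:+C, 4:+C, 5:+B, 6:+B, 7:+C, 8:+C, 9:+B, 10:+B, 11:-B
Rule 4 (eight consecutive points on the same side of the centre line) is satisfied at point 10.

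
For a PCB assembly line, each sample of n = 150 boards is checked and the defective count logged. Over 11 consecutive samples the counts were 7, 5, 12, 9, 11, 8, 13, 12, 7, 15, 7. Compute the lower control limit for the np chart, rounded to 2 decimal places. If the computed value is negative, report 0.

p̄ = Σdᵢ / (k·n) = 106 / (11 × 150) = 0.06424
LCL = np̄ − 3·√(np̄(1−p̄)) = 9.6364 − 3 × 3.0029 = 0.6277

0.63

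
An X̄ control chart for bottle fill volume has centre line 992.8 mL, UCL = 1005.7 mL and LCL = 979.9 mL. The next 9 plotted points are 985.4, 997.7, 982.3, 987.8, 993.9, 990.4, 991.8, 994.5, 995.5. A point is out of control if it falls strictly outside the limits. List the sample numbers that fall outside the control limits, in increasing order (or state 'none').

All 9 points lie within [979.9, 1005.7].

none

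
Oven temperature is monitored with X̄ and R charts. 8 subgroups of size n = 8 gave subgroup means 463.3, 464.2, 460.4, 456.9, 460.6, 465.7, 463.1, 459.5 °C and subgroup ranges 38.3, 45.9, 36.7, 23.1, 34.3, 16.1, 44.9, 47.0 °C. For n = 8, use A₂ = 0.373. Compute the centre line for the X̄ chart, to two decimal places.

X̄̄ = (463.3 + 464.2 + 460.4 + 456.9 + 460.6 + 465.7 + 463.1 + 459.5) / 8 = 3693.7000 / 8 = 461.7125
CL = X̄̄ = 461.7125

461.71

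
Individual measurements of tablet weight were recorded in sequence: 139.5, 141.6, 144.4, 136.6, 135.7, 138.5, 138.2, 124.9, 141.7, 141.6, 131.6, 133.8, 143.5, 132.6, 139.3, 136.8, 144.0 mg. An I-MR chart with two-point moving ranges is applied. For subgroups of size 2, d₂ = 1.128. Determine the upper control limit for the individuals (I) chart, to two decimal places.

X̄ = (139.5 + 141.6 + 144.4 + 136.6 + 135.7 + 138.5 + 138.2 + 124.9 + 141.7 + 141.6 + 131.6 + 133.8 + 143.5 + 132.6 + 139.3 + 136.8 + 144.0) / 17 = 137.9000
Moving ranges: 2.1, 2.8, 7.8, 0.9, 2.8, 0.3, 13.3, 16.8, 0.1, 10.0, 2.2, 9.7, 10.9, 6.7, 2.5, 7.2; M̄R̄ = 96.1000 / 16 = 6.0062
UCL = X̄ + 3·M̄R̄/d₂ = 137.9000 + 3 × 6.0062 / 1.128 = 153.8741

153.87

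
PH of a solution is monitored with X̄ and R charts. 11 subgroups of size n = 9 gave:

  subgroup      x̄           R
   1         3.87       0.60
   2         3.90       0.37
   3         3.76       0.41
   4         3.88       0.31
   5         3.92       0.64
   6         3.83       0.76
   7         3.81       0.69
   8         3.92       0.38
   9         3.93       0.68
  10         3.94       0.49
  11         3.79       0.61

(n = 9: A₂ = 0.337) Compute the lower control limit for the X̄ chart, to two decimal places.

X̄̄ = (3.87 + 3.90 + 3.76 + 3.88 + 3.92 + 3.83 + 3.81 + 3.92 + 3.93 + 3.94 + 3.79) / 11 = 42.5500 / 11 = 3.8682
R̄ = (0.60 + 0.37 + 0.41 + 0.31 + 0.64 + 0.76 + 0.69 + 0.38 + 0.68 + 0.49 + 0.61) / 11 = 5.9400 / 11 = 0.5400
LCL = X̄̄ − A₂·R̄ = 3.8682 − 0.337 × 0.5400 = 3.6862

3.69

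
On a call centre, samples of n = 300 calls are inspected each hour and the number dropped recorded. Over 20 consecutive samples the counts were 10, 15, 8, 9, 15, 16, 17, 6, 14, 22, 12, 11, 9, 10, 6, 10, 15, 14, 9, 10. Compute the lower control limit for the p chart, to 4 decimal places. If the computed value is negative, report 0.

p̄ = Σdᵢ / (k·n) = 238 / (20 × 300) = 0.03967
LCL = p̄ − 3·√(p̄(1−p̄)/n) = 0.03967 − 3 × 0.01127 = 0.00586

0.0059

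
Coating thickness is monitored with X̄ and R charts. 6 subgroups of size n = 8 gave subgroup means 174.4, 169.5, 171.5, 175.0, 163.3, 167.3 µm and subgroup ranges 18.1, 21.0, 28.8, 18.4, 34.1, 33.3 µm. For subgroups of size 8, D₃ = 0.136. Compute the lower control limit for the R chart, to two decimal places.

R̄ = (18.1 + 21.0 + 28.8 + 18.4 + 34.1 + 33.3) / 6 = 153.7000 / 6 = 25.6167
LCL_R = D₃·R̄ = 0.136 × 25.6167 = 3.4839

3.48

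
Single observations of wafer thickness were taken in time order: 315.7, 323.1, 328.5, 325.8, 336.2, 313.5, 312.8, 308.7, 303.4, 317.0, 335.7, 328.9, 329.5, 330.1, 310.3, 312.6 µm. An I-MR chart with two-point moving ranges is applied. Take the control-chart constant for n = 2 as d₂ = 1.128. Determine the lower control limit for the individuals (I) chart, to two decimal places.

299.27

X̄ = (315.7 + 323.1 + 328.5 + 325.8 + 336.2 + 313.5 + 312.8 + 308.7 + 303.4 + 317.0 + 335.7 + 328.9 + 329.5 + 330.1 + 310.3 + 312.6) / 16 = 320.7375
Moving ranges: 7.4, 5.4, 2.7, 10.4, 22.7, 0.7, 4.1, 5.3, 13.6, 18.7, 6.8, 0.6, 0.6, 19.8, 2.3; M̄R̄ = 121.1000 / 15 = 8.0733
LCL = X̄ − 3·M̄R̄/d₂ = 320.7375 − 3 × 8.0733 / 1.128 = 299.2659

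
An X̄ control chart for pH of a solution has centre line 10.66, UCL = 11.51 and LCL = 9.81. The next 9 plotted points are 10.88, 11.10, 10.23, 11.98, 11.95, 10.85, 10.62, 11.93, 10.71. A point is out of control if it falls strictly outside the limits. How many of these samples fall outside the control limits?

Compare each point to [9.81, 11.51]: sample 4 = 11.98 > UCL; sample 5 = 11.95 > UCL; sample 8 = 11.93 > UCL.

3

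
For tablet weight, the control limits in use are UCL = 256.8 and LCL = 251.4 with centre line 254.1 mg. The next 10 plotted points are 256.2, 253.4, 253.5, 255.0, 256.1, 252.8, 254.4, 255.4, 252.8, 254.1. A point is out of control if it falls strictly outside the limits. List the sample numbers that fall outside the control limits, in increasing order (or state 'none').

All 10 points lie within [251.4, 256.8].

none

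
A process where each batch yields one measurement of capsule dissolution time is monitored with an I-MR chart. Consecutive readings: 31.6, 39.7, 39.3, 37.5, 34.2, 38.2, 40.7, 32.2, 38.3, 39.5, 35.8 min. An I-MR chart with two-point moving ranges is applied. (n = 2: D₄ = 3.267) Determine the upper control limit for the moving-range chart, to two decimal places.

12.94

Moving ranges: 8.1, 0.4, 1.8, 3.3, 4.0, 2.5, 8.5, 6.1, 1.2, 3.7; M̄R̄ = 39.6000 / 10 = 3.9600
UCL_MR = D₄·M̄R̄ = 3.267 × 3.9600 = 12.9373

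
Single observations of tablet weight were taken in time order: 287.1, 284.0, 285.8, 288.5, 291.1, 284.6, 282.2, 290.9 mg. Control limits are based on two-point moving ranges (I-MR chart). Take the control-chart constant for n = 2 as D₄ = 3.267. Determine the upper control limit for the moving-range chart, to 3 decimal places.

12.975

Moving ranges: 3.1, 1.8, 2.7, 2.6, 6.5, 2.4, 8.7; M̄R̄ = 27.8000 / 7 = 3.9714
UCL_MR = D₄·M̄R̄ = 3.267 × 3.9714 = 12.9747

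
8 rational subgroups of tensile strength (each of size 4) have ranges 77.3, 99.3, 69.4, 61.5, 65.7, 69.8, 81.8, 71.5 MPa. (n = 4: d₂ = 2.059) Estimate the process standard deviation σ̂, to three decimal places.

R̄ = (77.3 + 99.3 + 69.4 + 61.5 + 65.7 + 69.8 + 81.8 + 71.5) / 8 = 74.5375
σ̂ = R̄ / d₂ = 74.5375 / 2.059 = 36.2008

36.201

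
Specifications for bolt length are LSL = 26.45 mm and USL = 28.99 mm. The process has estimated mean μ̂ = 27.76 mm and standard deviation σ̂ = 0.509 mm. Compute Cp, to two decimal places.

Cp = (USL − LSL) / (6σ̂) = (28.99 − 26.45) / (6 × 0.509) = 2.5400 / 3.0540 = 0.8317

0.83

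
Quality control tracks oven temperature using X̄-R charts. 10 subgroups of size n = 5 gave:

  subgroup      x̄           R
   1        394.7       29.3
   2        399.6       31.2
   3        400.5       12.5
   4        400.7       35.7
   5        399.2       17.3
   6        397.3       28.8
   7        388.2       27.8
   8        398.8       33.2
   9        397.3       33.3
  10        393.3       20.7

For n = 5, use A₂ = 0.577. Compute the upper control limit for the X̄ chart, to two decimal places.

X̄̄ = (394.7 + 399.6 + 400.5 + 400.7 + 399.2 + 397.3 + 388.2 + 398.8 + 397.3 + 393.3) / 10 = 3969.6000 / 10 = 396.9600
R̄ = (29.3 + 31.2 + 12.5 + 35.7 + 17.3 + 28.8 + 27.8 + 33.2 + 33.3 + 20.7) / 10 = 269.8000 / 10 = 26.9800
UCL = X̄̄ + A₂·R̄ = 396.9600 + 0.577 × 26.9800 = 412.5275

412.53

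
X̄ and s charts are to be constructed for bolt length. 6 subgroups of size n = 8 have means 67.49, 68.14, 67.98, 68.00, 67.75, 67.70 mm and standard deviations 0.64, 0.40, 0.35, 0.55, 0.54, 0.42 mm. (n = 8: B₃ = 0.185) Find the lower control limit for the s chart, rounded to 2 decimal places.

s̄ = (0.64 + 0.40 + 0.35 + 0.55 + 0.54 + 0.42) / 6 = 0.4833
LCL_s = B₃·s̄ = 0.185 × 0.4833 = 0.0894

0.09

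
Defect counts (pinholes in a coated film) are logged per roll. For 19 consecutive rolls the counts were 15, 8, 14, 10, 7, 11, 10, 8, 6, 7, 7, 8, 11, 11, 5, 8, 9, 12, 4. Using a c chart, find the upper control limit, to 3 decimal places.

c̄ = (15 + 8 + 14 + 10 + 7 + 11 + 10 + 8 + 6 + 7 + 7 + 8 + 11 + 11 + 5 + 8 + 9 + 12 + 4) / 19 = 171 / 19 = 9.0000
UCL = c̄ + 3√c̄ = 9.0000 + 3 × √9.0000 = 9.0000 + 3 × 3.0000 = 18.0000

18.000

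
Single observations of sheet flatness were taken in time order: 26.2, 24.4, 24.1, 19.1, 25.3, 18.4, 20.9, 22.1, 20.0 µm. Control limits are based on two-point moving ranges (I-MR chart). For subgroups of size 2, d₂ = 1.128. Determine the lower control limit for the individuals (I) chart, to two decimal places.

X̄ = (26.2 + 24.4 + 24.1 + 19.1 + 25.3 + 18.4 + 20.9 + 22.1 + 20.0) / 9 = 22.2778
Moving ranges: 1.8, 0.3, 5.0, 6.2, 6.9, 2.5, 1.2, 2.1; M̄R̄ = 26.0000 / 8 = 3.2500
LCL = X̄ − 3·M̄R̄/d₂ = 22.2778 − 3 × 3.2500 / 1.128 = 13.6342

13.63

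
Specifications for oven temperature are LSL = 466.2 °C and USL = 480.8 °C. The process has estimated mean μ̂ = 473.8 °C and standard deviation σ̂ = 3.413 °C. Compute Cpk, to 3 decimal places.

Cpu = (USL − μ̂) / (3σ̂) = (480.8 − 473.8) / (3 × 3.413) = 0.6837; Cpl = (μ̂ − LSL) / (3σ̂) = (473.8 − 466.2) / (3 × 3.413) = 0.7423; Cpk = min(Cpu, Cpl) = 0.6837

0.684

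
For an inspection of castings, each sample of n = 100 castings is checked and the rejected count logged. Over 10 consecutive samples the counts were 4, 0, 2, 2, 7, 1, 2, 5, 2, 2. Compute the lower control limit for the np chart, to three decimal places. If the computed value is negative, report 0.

p̄ = Σdᵢ / (k·n) = 27 / (10 × 100) = 0.02700
LCL = np̄ − 3·√(np̄(1−p̄)) = 2.7000 − 3 × 1.6208 = -2.1625 → 0 (negative, so LCL = 0)

0.000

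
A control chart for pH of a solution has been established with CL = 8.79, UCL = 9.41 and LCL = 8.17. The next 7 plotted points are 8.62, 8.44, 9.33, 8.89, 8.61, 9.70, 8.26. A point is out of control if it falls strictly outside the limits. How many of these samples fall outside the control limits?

Compare each point to [8.17, 9.41]: sample 6 = 9.70 > UCL.

1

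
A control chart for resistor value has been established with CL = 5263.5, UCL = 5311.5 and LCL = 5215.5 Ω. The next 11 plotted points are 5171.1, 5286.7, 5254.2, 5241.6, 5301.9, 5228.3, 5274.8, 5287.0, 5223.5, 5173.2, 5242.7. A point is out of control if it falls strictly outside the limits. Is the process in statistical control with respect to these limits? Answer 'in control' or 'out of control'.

out of control

Compare each point to [5215.5, 5311.5]: sample 1 = 5171.1 < LCL; sample 10 = 5173.2 < LCL.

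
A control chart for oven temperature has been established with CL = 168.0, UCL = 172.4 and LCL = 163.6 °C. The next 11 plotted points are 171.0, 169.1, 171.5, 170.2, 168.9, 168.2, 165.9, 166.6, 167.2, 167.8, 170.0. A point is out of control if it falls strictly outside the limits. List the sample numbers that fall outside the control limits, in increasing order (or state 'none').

none

All 11 points lie within [163.6, 172.4].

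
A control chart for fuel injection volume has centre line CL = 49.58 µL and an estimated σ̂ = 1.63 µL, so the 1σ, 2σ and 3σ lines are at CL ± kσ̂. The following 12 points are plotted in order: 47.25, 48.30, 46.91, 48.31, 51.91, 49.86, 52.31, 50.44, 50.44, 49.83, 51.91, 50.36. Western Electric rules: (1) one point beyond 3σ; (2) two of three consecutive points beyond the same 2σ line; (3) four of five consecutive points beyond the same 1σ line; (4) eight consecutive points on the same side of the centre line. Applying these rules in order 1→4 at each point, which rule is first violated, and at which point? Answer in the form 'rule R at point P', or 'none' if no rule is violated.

rule 4 at point 12

Zone of each point (C = within 1σ̂, B = 1σ̂–2σ̂, A = 2σ̂–3σ̂, * = beyond 3σ̂; sign = side of CL): 1:-B, 2:-C, 3:-B, 4:-C, 5:+B, 6:+C, 7:+B, 8:+C, 9:+C, 10:+C, 11:+B, 12:+C
Rule 4 (eight consecutive points on the same side of the centre line) is satisfied at point 12.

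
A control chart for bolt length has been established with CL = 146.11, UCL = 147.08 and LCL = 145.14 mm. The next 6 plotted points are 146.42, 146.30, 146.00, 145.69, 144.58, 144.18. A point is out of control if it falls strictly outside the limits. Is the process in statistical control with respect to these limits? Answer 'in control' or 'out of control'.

Compare each point to [145.14, 147.08]: sample 5 = 144.58 < LCL; sample 6 = 144.18 < LCL.

out of control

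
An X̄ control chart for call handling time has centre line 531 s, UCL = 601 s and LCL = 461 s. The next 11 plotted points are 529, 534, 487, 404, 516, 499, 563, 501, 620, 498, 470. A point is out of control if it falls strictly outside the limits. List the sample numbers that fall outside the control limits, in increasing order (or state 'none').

Compare each point to [461, 601]: sample 4 = 404 < LCL; sample 9 = 620 > UCL.

4, 9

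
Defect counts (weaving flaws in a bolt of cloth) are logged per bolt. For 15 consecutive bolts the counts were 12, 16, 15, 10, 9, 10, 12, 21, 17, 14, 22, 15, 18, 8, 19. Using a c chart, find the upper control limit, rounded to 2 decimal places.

c̄ = (12 + 16 + 15 + 10 + 9 + 10 + 12 + 21 + 17 + 14 + 22 + 15 + 18 + 8 + 19) / 15 = 218 / 15 = 14.5333
UCL = c̄ + 3√c̄ = 14.5333 + 3 × √14.5333 = 14.5333 + 3 × 3.8123 = 25.9701

25.97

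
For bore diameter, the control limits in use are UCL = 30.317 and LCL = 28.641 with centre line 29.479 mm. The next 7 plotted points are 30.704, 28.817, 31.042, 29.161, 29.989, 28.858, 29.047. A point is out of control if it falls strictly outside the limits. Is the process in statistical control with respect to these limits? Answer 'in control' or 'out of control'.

out of control

Compare each point to [28.641, 30.317]: sample 1 = 30.704 > UCL; sample 3 = 31.042 > UCL.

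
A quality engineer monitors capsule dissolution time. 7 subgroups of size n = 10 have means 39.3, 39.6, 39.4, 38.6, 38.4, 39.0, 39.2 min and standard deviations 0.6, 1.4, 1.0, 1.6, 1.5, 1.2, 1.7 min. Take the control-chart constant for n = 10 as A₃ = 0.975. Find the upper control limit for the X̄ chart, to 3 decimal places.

X̄̄ = (39.3 + 39.6 + 39.4 + 38.6 + 38.4 + 39.0 + 39.2) / 7 = 39.0714
s̄ = (0.6 + 1.4 + 1.0 + 1.6 + 1.5 + 1.2 + 1.7) / 7 = 1.2857
UCL = X̄̄ + A₃·s̄ = 39.0714 + 0.975 × 1.2857 = 40.3250

40.325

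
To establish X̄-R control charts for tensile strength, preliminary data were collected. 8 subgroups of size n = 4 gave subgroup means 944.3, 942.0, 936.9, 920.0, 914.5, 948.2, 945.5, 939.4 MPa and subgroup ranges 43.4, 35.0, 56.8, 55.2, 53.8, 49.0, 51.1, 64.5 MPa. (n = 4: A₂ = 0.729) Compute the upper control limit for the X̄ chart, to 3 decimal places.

X̄̄ = (944.3 + 942.0 + 936.9 + 920.0 + 914.5 + 948.2 + 945.5 + 939.4) / 8 = 7490.8000 / 8 = 936.3500
R̄ = (43.4 + 35.0 + 56.8 + 55.2 + 53.8 + 49.0 + 51.1 + 64.5) / 8 = 408.8000 / 8 = 51.1000
UCL = X̄̄ + A₂·R̄ = 936.3500 + 0.729 × 51.1000 = 973.6019

973.602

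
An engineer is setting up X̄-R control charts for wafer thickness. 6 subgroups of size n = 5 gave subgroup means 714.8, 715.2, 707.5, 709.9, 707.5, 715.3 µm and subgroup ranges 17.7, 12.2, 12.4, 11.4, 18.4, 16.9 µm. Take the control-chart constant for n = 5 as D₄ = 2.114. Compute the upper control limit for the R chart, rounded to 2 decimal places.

31.36

R̄ = (17.7 + 12.2 + 12.4 + 11.4 + 18.4 + 16.9) / 6 = 89.0000 / 6 = 14.8333
UCL_R = D₄·R̄ = 2.114 × 14.8333 = 31.3577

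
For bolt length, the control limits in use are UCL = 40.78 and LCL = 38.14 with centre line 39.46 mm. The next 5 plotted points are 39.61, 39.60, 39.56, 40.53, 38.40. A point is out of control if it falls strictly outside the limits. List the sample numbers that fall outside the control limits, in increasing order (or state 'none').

none

All 5 points lie within [38.14, 40.78].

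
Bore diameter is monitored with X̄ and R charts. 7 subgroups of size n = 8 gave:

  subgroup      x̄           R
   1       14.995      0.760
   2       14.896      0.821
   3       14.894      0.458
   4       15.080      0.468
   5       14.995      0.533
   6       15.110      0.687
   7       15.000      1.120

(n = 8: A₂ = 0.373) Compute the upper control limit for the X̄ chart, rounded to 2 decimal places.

X̄̄ = (14.995 + 14.896 + 14.894 + 15.080 + 14.995 + 15.110 + 15.000) / 7 = 104.9700 / 7 = 14.9957
R̄ = (0.760 + 0.821 + 0.458 + 0.468 + 0.533 + 0.687 + 1.120) / 7 = 4.8470 / 7 = 0.6924
UCL = X̄̄ + A₂·R̄ = 14.9957 + 0.373 × 0.6924 = 15.2540

15.25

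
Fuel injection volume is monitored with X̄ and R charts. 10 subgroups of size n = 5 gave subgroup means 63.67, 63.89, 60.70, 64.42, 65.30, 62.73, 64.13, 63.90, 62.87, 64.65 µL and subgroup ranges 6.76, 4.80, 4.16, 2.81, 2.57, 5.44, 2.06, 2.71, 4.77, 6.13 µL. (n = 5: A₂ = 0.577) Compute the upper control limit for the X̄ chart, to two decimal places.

66.06

X̄̄ = (63.67 + 63.89 + 60.70 + 64.42 + 65.30 + 62.73 + 64.13 + 63.90 + 62.87 + 64.65) / 10 = 636.2600 / 10 = 63.6260
R̄ = (6.76 + 4.80 + 4.16 + 2.81 + 2.57 + 5.44 + 2.06 + 2.71 + 4.77 + 6.13) / 10 = 42.2100 / 10 = 4.2210
UCL = X̄̄ + A₂·R̄ = 63.6260 + 0.577 × 4.2210 = 66.0615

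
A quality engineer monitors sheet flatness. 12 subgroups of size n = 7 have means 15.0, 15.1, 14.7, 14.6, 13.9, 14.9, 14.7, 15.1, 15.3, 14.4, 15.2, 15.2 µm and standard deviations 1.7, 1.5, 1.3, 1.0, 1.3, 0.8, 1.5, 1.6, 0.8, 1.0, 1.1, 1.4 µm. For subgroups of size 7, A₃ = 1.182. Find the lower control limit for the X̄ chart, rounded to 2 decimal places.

13.36

X̄̄ = (15.0 + 15.1 + 14.7 + 14.6 + 13.9 + 14.9 + 14.7 + 15.1 + 15.3 + 14.4 + 15.2 + 15.2) / 12 = 14.8417
s̄ = (1.7 + 1.5 + 1.3 + 1.0 + 1.3 + 0.8 + 1.5 + 1.6 + 0.8 + 1.0 + 1.1 + 1.4) / 12 = 1.2500
LCL = X̄̄ − A₃·s̄ = 14.8417 − 1.182 × 1.2500 = 13.3642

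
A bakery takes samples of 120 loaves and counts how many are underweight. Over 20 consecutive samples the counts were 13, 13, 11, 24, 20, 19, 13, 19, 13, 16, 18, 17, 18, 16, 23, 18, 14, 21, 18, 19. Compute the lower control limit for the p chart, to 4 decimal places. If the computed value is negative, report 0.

0.0471

p̄ = Σdᵢ / (k·n) = 343 / (20 × 120) = 0.14292
LCL = p̄ − 3·√(p̄(1−p̄)/n) = 0.14292 − 3 × 0.03195 = 0.04707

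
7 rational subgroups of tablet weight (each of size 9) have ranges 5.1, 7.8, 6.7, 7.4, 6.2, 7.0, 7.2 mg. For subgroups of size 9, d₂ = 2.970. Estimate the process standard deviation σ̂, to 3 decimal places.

2.280

R̄ = (5.1 + 7.8 + 6.7 + 7.4 + 6.2 + 7.0 + 7.2) / 7 = 6.7714
σ̂ = R̄ / d₂ = 6.7714 / 2.970 = 2.2799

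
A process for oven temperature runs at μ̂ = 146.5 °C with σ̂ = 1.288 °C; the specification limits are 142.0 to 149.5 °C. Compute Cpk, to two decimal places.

Cpu = (USL − μ̂) / (3σ̂) = (149.5 − 146.5) / (3 × 1.288) = 0.7764; Cpl = (μ̂ − LSL) / (3σ̂) = (146.5 − 142.0) / (3 × 1.288) = 1.1646; Cpk = min(Cpu, Cpl) = 0.7764

0.78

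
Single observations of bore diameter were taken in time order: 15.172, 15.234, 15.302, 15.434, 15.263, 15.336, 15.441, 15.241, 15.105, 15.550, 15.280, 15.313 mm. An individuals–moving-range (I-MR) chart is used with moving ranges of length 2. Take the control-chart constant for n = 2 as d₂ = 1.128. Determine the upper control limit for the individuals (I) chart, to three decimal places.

15.716

X̄ = (15.172 + 15.234 + 15.302 + 15.434 + 15.263 + 15.336 + 15.441 + 15.241 + 15.105 + 15.550 + 15.280 + 15.313) / 12 = 15.3059
Moving ranges: 0.062, 0.068, 0.132, 0.171, 0.073, 0.105, 0.200, 0.136, 0.445, 0.270, 0.033; M̄R̄ = 1.6950 / 11 = 0.1541
UCL = X̄ + 3·M̄R̄/d₂ = 15.3059 + 3 × 0.1541 / 1.128 = 15.7157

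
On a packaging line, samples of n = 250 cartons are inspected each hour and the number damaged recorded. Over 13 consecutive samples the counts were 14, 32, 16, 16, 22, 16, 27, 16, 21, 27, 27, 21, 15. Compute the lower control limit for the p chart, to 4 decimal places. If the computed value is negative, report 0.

p̄ = Σdᵢ / (k·n) = 270 / (13 × 250) = 0.08308
LCL = p̄ − 3·√(p̄(1−p̄)/n) = 0.08308 − 3 × 0.01746 = 0.03071

0.0307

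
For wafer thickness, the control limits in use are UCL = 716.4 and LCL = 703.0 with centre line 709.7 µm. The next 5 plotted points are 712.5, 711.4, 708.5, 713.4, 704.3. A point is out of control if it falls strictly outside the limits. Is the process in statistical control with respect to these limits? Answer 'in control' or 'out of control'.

All 5 points lie within [703.0, 716.4].

in control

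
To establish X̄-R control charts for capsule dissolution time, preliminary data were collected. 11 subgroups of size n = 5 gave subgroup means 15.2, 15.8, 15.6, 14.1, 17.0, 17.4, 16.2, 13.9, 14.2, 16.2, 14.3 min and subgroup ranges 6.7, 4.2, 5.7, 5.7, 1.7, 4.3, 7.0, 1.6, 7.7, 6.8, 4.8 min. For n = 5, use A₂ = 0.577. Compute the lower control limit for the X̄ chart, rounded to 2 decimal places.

X̄̄ = (15.2 + 15.8 + 15.6 + 14.1 + 17.0 + 17.4 + 16.2 + 13.9 + 14.2 + 16.2 + 14.3) / 11 = 169.9000 / 11 = 15.4455
R̄ = (6.7 + 4.2 + 5.7 + 5.7 + 1.7 + 4.3 + 7.0 + 1.6 + 7.7 + 6.8 + 4.8) / 11 = 56.2000 / 11 = 5.1091
LCL = X̄̄ − A₂·R̄ = 15.4455 − 0.577 × 5.1091 = 12.4975

12.50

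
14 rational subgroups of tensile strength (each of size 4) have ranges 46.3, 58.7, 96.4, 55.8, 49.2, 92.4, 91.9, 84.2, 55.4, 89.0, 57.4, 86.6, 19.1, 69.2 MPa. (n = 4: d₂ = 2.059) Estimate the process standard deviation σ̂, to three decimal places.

33.012

R̄ = (46.3 + 58.7 + 96.4 + 55.8 + 49.2 + 92.4 + 91.9 + 84.2 + 55.4 + 89.0 + 57.4 + 86.6 + 19.1 + 69.2) / 14 = 67.9714
σ̂ = R̄ / d₂ = 67.9714 / 2.059 = 33.0119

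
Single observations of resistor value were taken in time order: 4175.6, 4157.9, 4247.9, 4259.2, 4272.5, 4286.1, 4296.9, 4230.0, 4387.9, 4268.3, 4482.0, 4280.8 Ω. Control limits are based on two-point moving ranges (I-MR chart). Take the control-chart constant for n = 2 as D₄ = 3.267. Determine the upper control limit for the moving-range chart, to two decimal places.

Moving ranges: 17.7, 90.0, 11.3, 13.3, 13.6, 10.8, 66.9, 157.9, 119.6, 213.7, 201.2; M̄R̄ = 916.0000 / 11 = 83.2727
UCL_MR = D₄·M̄R̄ = 3.267 × 83.2727 = 272.0520

272.05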